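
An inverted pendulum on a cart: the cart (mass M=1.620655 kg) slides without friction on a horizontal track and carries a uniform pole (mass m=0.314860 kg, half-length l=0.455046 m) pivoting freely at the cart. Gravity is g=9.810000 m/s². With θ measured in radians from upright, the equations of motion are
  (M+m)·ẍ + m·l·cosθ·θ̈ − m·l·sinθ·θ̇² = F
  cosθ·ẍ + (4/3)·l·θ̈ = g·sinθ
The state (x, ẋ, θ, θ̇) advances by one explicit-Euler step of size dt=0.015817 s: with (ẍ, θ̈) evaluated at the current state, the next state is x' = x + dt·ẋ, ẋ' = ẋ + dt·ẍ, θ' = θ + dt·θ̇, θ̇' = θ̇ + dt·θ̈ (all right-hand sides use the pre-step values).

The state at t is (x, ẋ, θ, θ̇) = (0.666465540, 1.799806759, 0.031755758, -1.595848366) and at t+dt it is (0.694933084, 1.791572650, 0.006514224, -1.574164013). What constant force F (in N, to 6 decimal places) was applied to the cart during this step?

F = -0.822862 N

ẍ = (ẋ'−ẋ)/dt = (1.791572650−1.799806759)/0.015817 = -0.520586
θ̈ = (θ̇'−θ̇)/dt = (-1.574164013−-1.595848366)/0.015817 = 1.370952
sinθ=0.031750, cosθ=0.999496
F = (M+m)·ẍ + m·l·cosθ·θ̈ − m·l·sinθ·θ̇² = -1.007602 + 0.196325 − 0.011585 = -0.822862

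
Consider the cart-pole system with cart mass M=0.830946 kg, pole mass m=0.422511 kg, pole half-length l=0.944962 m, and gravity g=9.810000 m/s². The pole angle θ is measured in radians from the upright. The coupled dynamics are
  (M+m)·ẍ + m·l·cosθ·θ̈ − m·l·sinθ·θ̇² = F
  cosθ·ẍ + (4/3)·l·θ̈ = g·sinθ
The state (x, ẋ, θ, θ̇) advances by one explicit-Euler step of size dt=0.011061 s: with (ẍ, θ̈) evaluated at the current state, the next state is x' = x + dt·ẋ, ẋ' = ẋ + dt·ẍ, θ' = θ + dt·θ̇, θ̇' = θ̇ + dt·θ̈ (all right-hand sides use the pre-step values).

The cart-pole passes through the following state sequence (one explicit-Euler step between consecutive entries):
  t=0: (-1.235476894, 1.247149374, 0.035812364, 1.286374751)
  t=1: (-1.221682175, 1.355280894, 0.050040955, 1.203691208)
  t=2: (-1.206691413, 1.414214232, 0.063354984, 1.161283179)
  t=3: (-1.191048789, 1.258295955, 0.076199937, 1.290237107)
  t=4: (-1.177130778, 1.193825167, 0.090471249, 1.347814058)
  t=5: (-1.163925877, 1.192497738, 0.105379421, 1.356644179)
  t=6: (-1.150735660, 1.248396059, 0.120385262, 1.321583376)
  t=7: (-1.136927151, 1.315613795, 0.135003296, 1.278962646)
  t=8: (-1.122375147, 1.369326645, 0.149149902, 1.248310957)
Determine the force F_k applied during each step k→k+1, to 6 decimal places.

F_0 = 9.247424 N
F_1 = 5.120681 N
F_2 = -13.057723 N
F_3 = -5.284308 N
F_4 = 0.101472 N
F_5 = 4.998698 N
F_6 = 6.006217 N
F_7 = 4.902625 N

step 0→1:
  ẍ = (ẋ'−ẋ)/dt = (1.355280894−1.247149374)/0.011061 = 9.775926
  θ̈ = (θ̇'−θ̇)/dt = (1.203691208−1.286374751)/0.011061 = -7.475232
  sinθ=0.035805, cosθ=0.999359
  F = (M+m)·ẍ + m·l·cosθ·θ̈ − m·l·sinθ·θ̇² = 12.253703 + -2.982624 − 0.023655 = 9.247424
step 1→2:
  ẍ = (ẋ'−ẋ)/dt = (1.414214232−1.355280894)/0.011061 = 5.328030
  θ̈ = (θ̇'−θ̇)/dt = (1.161283179−1.203691208)/0.011061 = -3.834014
  sinθ=0.050020, cosθ=0.998748
  F = (M+m)·ẍ + m·l·cosθ·θ̈ − m·l·sinθ·θ̇² = 6.678456 + -1.528840 − 0.028935 = 5.120681
step 2→3:
  ẍ = (ẋ'−ẋ)/dt = (1.258295955−1.414214232)/0.011061 = -14.096219
  θ̈ = (θ̇'−θ̇)/dt = (1.290237107−1.161283179)/0.011061 = 11.658433
  sinθ=0.063313, cosθ=0.997994
  F = (M+m)·ẍ + m·l·cosθ·θ̈ − m·l·sinθ·θ̇² = -17.669004 + 4.645371 − 0.034089 = -13.057723
step 3→4:
  ẍ = (ẋ'−ẋ)/dt = (1.193825167−1.258295955)/0.011061 = -5.828658
  θ̈ = (θ̇'−θ̇)/dt = (1.347814058−1.290237107)/0.011061 = 5.205402
  sinθ=0.076126, cosθ=0.997098
  F = (M+m)·ẍ + m·l·cosθ·θ̈ − m·l·sinθ·θ̇² = -7.305972 + 2.072262 − 0.050597 = -5.284308
step 4→5:
  ẍ = (ẋ'−ẋ)/dt = (1.192497738−1.193825167)/0.011061 = -0.120010
  θ̈ = (θ̇'−θ̇)/dt = (1.356644179−1.347814058)/0.011061 = 0.798311
  sinθ=0.090348, cosθ=0.995910
  F = (M+m)·ẍ + m·l·cosθ·θ̈ − m·l·sinθ·θ̇² = -0.150427 + 0.317428 − 0.065529 = 0.101472
step 5→6:
  ẍ = (ẋ'−ẋ)/dt = (1.248396059−1.192497738)/0.011061 = 5.053641
  θ̈ = (θ̇'−θ̇)/dt = (1.321583376−1.356644179)/0.011061 = -3.169768
  sinθ=0.105184, cosθ=0.994453
  F = (M+m)·ẍ + m·l·cosθ·θ̈ − m·l·sinθ·θ̇² = 6.334521 + -1.258531 − 0.077292 = 4.998698
step 6→7:
  ẍ = (ẋ'−ẋ)/dt = (1.315613795−1.248396059)/0.011061 = 6.077004
  θ̈ = (θ̇'−θ̇)/dt = (1.278962646−1.321583376)/0.011061 = -3.853244
  sinθ=0.120095, cosθ=0.992762
  F = (M+m)·ẍ + m·l·cosθ·θ̈ − m·l·sinθ·θ̇² = 7.617263 + -1.527299 − 0.083746 = 6.006217
step 7→8:
  ẍ = (ẋ'−ẋ)/dt = (1.369326645−1.315613795)/0.011061 = 4.856057
  θ̈ = (θ̇'−θ̇)/dt = (1.248310957−1.278962646)/0.011061 = -2.771150
  sinθ=0.134594, cosθ=0.990901
  F = (M+m)·ẍ + m·l·cosθ·θ̈ − m·l·sinθ·θ̇² = 6.086859 + -1.096333 − 0.087901 = 4.902625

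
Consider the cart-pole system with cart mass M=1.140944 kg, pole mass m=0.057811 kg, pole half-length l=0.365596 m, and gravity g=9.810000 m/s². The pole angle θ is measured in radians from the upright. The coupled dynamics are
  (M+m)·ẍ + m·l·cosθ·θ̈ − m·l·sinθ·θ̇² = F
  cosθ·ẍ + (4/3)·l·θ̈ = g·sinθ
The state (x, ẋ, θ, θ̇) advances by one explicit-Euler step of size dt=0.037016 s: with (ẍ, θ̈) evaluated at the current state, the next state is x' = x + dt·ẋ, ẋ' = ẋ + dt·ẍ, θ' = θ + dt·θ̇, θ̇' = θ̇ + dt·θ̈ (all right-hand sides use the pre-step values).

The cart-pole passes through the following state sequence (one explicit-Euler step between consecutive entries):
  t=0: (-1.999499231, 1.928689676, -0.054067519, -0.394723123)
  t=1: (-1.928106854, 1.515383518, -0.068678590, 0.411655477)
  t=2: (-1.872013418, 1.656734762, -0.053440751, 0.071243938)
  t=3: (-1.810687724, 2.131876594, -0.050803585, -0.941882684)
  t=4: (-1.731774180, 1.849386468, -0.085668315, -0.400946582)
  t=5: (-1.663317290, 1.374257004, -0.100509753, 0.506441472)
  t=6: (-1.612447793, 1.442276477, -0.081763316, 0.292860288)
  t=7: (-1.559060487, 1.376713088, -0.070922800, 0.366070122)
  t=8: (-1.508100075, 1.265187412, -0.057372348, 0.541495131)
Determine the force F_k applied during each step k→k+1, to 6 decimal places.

F_0 = -12.924896 N
F_1 = 4.383964 N
F_2 = 14.809718 N
F_3 = -8.838962 N
F_4 = -14.870470 N
F_5 = 2.082004 N
F_6 = -2.081446 N
F_7 = -3.511621 N

step 0→1:
  ẍ = (ẋ'−ẋ)/dt = (1.515383518−1.928689676)/0.037016 = -11.165608
  θ̈ = (θ̇'−θ̇)/dt = (0.411655477−-0.394723123)/0.037016 = 21.784596
  sinθ=-0.054041, cosθ=0.998539
  F = (M+m)·ẍ + m·l·cosθ·θ̈ − m·l·sinθ·θ̇² = -13.384829 + 0.459755 − -0.000178 = -12.924896
step 1→2:
  ẍ = (ẋ'−ẋ)/dt = (1.656734762−1.515383518)/0.037016 = 3.818653
  θ̈ = (θ̇'−θ̇)/dt = (0.071243938−0.411655477)/0.037016 = -9.196335
  sinθ=-0.068625, cosθ=0.997643
  F = (M+m)·ẍ + m·l·cosθ·θ̈ − m·l·sinθ·θ̇² = 4.577629 + -0.193911 − -0.000246 = 4.383964
step 2→3:
  ẍ = (ẋ'−ẋ)/dt = (2.131876594−1.656734762)/0.037016 = 12.836120
  θ̈ = (θ̇'−θ̇)/dt = (-0.941882684−0.071243938)/0.037016 = -27.369965
  sinθ=-0.053415, cosθ=0.998572
  F = (M+m)·ẍ + m·l·cosθ·θ̈ − m·l·sinθ·θ̇² = 15.387364 + -0.577651 − -0.000006 = 14.809718
step 3→4:
  ẍ = (ẋ'−ẋ)/dt = (1.849386468−2.131876594)/0.037016 = -7.631568
  θ̈ = (θ̇'−θ̇)/dt = (-0.400946582−-0.941882684)/0.037016 = 14.613575
  sinθ=-0.050782, cosθ=0.998710
  F = (M+m)·ẍ + m·l·cosθ·θ̈ − m·l·sinθ·θ̇² = -9.148380 + 0.308466 − -0.000952 = -8.838962
step 4→5:
  ẍ = (ẋ'−ẋ)/dt = (1.374257004−1.849386468)/0.037016 = -12.835786
  θ̈ = (θ̇'−θ̇)/dt = (0.506441472−-0.400946582)/0.037016 = 24.513401
  sinθ=-0.085564, cosθ=0.996333
  F = (M+m)·ẍ + m·l·cosθ·θ̈ − m·l·sinθ·θ̇² = -15.386963 + 0.516202 − -0.000291 = -14.870470
step 5→6:
  ẍ = (ẋ'−ẋ)/dt = (1.442276477−1.374257004)/0.037016 = 1.837569
  θ̈ = (θ̇'−θ̇)/dt = (0.292860288−0.506441472)/0.037016 = -5.769969
  sinθ=-0.100341, cosθ=0.994953
  F = (M+m)·ẍ + m·l·cosθ·θ̈ − m·l·sinθ·θ̇² = 2.202796 + -0.121336 − -0.000544 = 2.082004
step 6→7:
  ẍ = (ẋ'−ẋ)/dt = (1.376713088−1.442276477)/0.037016 = -1.771218
  θ̈ = (θ̇'−θ̇)/dt = (0.366070122−0.292860288)/0.037016 = 1.977789
  sinθ=-0.081672, cosθ=0.996659
  F = (M+m)·ẍ + m·l·cosθ·θ̈ − m·l·sinθ·θ̇² = -2.123256 + 0.041662 − -0.000148 = -2.081446
step 7→8:
  ẍ = (ẋ'−ẋ)/dt = (1.265187412−1.376713088)/0.037016 = -3.012905
  θ̈ = (θ̇'−θ̇)/dt = (0.541495131−0.366070122)/0.037016 = 4.739167
  sinθ=-0.070863, cosθ=0.997486
  F = (M+m)·ẍ + m·l·cosθ·θ̈ − m·l·sinθ·θ̇² = -3.611734 + 0.099913 − -0.000201 = -3.511621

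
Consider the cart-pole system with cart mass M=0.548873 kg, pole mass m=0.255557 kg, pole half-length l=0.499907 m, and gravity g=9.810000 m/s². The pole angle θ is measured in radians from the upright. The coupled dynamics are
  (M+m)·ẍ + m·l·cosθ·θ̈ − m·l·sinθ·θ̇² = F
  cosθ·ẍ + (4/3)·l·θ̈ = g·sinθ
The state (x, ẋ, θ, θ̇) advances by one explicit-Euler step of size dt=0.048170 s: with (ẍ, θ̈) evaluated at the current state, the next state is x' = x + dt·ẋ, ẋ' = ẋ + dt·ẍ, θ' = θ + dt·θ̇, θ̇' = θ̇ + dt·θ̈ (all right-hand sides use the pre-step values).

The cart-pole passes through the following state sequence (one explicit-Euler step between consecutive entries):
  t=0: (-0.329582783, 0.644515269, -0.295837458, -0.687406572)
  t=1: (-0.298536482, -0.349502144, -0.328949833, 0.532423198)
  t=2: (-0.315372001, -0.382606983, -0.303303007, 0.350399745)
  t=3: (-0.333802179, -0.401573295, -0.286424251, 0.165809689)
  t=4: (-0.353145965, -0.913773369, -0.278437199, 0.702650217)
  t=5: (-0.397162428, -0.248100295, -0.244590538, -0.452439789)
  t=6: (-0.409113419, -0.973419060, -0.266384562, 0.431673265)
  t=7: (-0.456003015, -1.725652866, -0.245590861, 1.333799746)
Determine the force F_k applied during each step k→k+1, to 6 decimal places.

F_0 = -13.487659 N
F_1 = -0.998017 N
F_2 = -0.779266 N
F_3 = -7.186869 N
F_4 = 8.188451 N
F_5 = -9.831332 N
F_6 = -10.247699 N

step 0→1:
  ẍ = (ẋ'−ẋ)/dt = (-0.349502144−0.644515269)/0.048170 = -20.635612
  θ̈ = (θ̇'−θ̇)/dt = (0.532423198−-0.687406572)/0.048170 = 25.323433
  sinθ=-0.291541, cosθ=0.956558
  F = (M+m)·ẍ + m·l·cosθ·θ̈ − m·l·sinθ·θ̇² = -16.599905 + 3.094646 − -0.017600 = -13.487659
step 1→2:
  ẍ = (ẋ'−ẋ)/dt = (-0.382606983−-0.349502144)/0.048170 = -0.687250
  θ̈ = (θ̇'−θ̇)/dt = (0.350399745−0.532423198)/0.048170 = -3.778772
  sinθ=-0.323049, cosθ=0.946382
  F = (M+m)·ẍ + m·l·cosθ·θ̈ − m·l·sinθ·θ̇² = -0.552845 + -0.456872 − -0.011699 = -0.998017
step 2→3:
  ẍ = (ẋ'−ẋ)/dt = (-0.401573295−-0.382606983)/0.048170 = -0.393737
  θ̈ = (θ̇'−θ̇)/dt = (0.165809689−0.350399745)/0.048170 = -3.832054
  sinθ=-0.298674, cosθ=0.954355
  F = (M+m)·ẍ + m·l·cosθ·θ̈ − m·l·sinθ·θ̇² = -0.316734 + -0.467217 − -0.004685 = -0.779266
step 3→4:
  ẍ = (ẋ'−ẋ)/dt = (-0.913773369−-0.401573295)/0.048170 = -10.633176
  θ̈ = (θ̇'−θ̇)/dt = (0.702650217−0.165809689)/0.048170 = 11.144707
  sinθ=-0.282524, cosθ=0.959260
  F = (M+m)·ẍ + m·l·cosθ·θ̈ − m·l·sinθ·θ̇² = -8.553646 + 1.365784 − -0.000992 = -7.186869
step 4→5:
  ẍ = (ẋ'−ẋ)/dt = (-0.248100295−-0.913773369)/0.048170 = 13.819246
  θ̈ = (θ̇'−θ̇)/dt = (-0.452439789−0.702650217)/0.048170 = -23.979448
  sinθ=-0.274853, cosθ=0.961486
  F = (M+m)·ẍ + m·l·cosθ·θ̈ − m·l·sinθ·θ̇² = 11.116616 + -2.945501 − -0.017336 = 8.188451
step 5→6:
  ẍ = (ẋ'−ẋ)/dt = (-0.973419060−-0.248100295)/0.048170 = -15.057479
  θ̈ = (θ̇'−θ̇)/dt = (0.431673265−-0.452439789)/0.048170 = 18.354018
  sinθ=-0.242159, cosθ=0.970237
  F = (M+m)·ẍ + m·l·cosθ·θ̈ − m·l·sinθ·θ̇² = -12.112688 + 2.275023 − -0.006333 = -9.831332
step 6→7:
  ẍ = (ẋ'−ẋ)/dt = (-1.725652866−-0.973419060)/0.048170 = -15.616230
  θ̈ = (θ̇'−θ̇)/dt = (1.333799746−0.431673265)/0.048170 = 18.727973
  sinθ=-0.263245, cosθ=0.964729
  F = (M+m)·ẍ + m·l·cosθ·θ̈ − m·l·sinθ·θ̇² = -12.562164 + 2.308198 − -0.006267 = -10.247699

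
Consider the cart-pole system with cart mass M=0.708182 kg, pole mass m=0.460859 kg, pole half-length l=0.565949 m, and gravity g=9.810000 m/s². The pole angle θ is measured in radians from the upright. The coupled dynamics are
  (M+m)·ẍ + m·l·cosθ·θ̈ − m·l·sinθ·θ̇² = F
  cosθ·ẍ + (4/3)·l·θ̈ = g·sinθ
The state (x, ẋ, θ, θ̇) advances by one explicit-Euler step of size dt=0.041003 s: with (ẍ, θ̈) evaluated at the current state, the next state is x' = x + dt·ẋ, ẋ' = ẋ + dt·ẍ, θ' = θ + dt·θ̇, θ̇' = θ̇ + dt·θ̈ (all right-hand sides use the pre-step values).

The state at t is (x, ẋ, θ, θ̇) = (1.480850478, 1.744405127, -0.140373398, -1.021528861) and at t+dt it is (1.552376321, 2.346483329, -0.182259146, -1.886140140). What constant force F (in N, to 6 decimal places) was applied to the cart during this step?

ẍ = (ẋ'−ẋ)/dt = (2.346483329−1.744405127)/0.041003 = 14.683760
θ̈ = (θ̇'−θ̇)/dt = (-1.886140140−-1.021528861)/0.041003 = -21.086537
sinθ=-0.139913, cosθ=0.990164
F = (M+m)·ẍ + m·l·cosθ·θ̈ − m·l·sinθ·θ̇² = 17.165917 + -5.445750 − -0.038081 = 11.758248

F = 11.758248 N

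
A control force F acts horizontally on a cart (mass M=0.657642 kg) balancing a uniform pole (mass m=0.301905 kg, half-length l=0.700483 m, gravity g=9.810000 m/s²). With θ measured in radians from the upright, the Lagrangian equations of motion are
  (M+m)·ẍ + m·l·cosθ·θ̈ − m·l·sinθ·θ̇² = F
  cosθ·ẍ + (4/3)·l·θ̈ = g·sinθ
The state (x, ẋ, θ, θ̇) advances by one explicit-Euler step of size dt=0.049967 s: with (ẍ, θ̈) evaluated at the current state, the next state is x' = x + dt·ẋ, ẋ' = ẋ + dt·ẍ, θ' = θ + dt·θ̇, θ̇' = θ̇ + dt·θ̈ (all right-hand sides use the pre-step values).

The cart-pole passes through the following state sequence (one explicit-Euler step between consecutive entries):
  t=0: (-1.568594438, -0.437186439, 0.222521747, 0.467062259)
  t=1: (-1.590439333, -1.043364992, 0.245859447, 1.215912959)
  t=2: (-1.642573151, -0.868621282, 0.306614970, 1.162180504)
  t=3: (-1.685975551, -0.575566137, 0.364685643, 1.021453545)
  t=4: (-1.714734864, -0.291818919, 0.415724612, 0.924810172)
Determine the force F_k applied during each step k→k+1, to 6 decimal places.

F_0 = -8.559725 N
F_1 = 3.059035 N
F_2 = 4.973672 N
F_3 = 4.988144 N

step 0→1:
  ẍ = (ẋ'−ẋ)/dt = (-1.043364992−-0.437186439)/0.049967 = -12.131578
  θ̈ = (θ̇'−θ̇)/dt = (1.215912959−0.467062259)/0.049967 = 14.986905
  sinθ=0.220690, cosθ=0.975344
  F = (M+m)·ẍ + m·l·cosθ·θ̈ − m·l·sinθ·θ̇² = -11.640819 + 3.091275 − 0.010181 = -8.559725
step 1→2:
  ẍ = (ẋ'−ẋ)/dt = (-0.868621282−-1.043364992)/0.049967 = 3.497182
  θ̈ = (θ̇'−θ̇)/dt = (1.162180504−1.215912959)/0.049967 = -1.075359
  sinθ=0.243390, cosθ=0.969929
  F = (M+m)·ẍ + m·l·cosθ·θ̈ − m·l·sinθ·θ̇² = 3.355711 + -0.220577 − 0.076098 = 3.059035
step 2→3:
  ẍ = (ẋ'−ẋ)/dt = (-0.575566137−-0.868621282)/0.049967 = 5.864974
  θ̈ = (θ̇'−θ̇)/dt = (1.021453545−1.162180504)/0.049967 = -2.816398
  sinθ=0.301833, cosθ=0.953361
  F = (M+m)·ẍ + m·l·cosθ·θ̈ − m·l·sinθ·θ̇² = 5.627718 + -0.567831 − 0.086215 = 4.973672
step 3→4:
  ẍ = (ẋ'−ẋ)/dt = (-0.291818919−-0.575566137)/0.049967 = 5.678692
  θ̈ = (θ̇'−θ̇)/dt = (0.924810172−1.021453545)/0.049967 = -1.934144
  sinθ=0.356656, cosθ=0.934236
  F = (M+m)·ẍ + m·l·cosθ·θ̈ − m·l·sinθ·θ̇² = 5.448972 + -0.382132 − 0.078696 = 4.988144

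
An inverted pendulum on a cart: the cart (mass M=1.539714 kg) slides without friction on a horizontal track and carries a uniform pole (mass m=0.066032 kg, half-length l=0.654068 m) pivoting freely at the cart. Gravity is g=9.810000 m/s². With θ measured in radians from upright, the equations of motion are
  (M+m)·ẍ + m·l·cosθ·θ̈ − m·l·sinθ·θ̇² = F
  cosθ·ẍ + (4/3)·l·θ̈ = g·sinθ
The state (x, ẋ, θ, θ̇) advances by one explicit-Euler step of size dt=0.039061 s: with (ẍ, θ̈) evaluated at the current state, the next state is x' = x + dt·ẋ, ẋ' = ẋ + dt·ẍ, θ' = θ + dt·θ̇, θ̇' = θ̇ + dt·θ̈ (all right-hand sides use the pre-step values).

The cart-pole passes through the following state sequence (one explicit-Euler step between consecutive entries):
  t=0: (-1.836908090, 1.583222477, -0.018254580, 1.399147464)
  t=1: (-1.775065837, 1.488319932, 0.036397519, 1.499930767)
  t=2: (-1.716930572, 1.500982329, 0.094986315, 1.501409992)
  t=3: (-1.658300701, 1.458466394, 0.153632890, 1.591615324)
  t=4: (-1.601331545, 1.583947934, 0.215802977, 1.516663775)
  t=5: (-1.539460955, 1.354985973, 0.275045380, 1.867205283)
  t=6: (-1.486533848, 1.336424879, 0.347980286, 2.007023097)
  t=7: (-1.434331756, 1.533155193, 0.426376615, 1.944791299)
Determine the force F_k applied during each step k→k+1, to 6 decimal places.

step 0→1:
  ẍ = (ẋ'−ẋ)/dt = (1.488319932−1.583222477)/0.039061 = -2.429598
  θ̈ = (θ̇'−θ̇)/dt = (1.499930767−1.399147464)/0.039061 = 2.580152
  sinθ=-0.018254, cosθ=0.999833
  F = (M+m)·ẍ + m·l·cosθ·θ̈ − m·l·sinθ·θ̇² = -3.901318 + 0.111417 − -0.001543 = -3.788358
step 1→2:
  ẍ = (ẋ'−ẋ)/dt = (1.500982329−1.488319932)/0.039061 = 0.324170
  θ̈ = (θ̇'−θ̇)/dt = (1.501409992−1.499930767)/0.039061 = 0.037870
  sinθ=0.036389, cosθ=0.999338
  F = (M+m)·ẍ + m·l·cosθ·θ̈ − m·l·sinθ·θ̇² = 0.520534 + 0.001634 − 0.003536 = 0.518633
step 2→3:
  ẍ = (ẋ'−ẋ)/dt = (1.458466394−1.500982329)/0.039061 = -1.088450
  θ̈ = (θ̇'−θ̇)/dt = (1.591615324−1.501409992)/0.039061 = 2.309345
  sinθ=0.094844, cosθ=0.995492
  F = (M+m)·ẍ + m·l·cosθ·θ̈ − m·l·sinθ·θ̇² = -1.747774 + 0.099290 − 0.009234 = -1.657718
step 3→4:
  ẍ = (ẋ'−ẋ)/dt = (1.583947934−1.458466394)/0.039061 = 3.212451
  θ̈ = (θ̇'−θ̇)/dt = (1.516663775−1.591615324)/0.039061 = -1.918833
  sinθ=0.153029, cosθ=0.988222
  F = (M+m)·ẍ + m·l·cosθ·θ̈ − m·l·sinθ·θ̇² = 5.158380 + -0.081897 − 0.016743 = 5.059740
step 4→5:
  ẍ = (ẋ'−ẋ)/dt = (1.354985973−1.583947934)/0.039061 = -5.861651
  θ̈ = (θ̇'−θ̇)/dt = (1.867205283−1.516663775)/0.039061 = 8.974207
  sinθ=0.214132, cosθ=0.976805
  F = (M+m)·ẍ + m·l·cosθ·θ̈ − m·l·sinθ·θ̇² = -9.412323 + 0.378601 − 0.021273 = -9.054996
step 5→6:
  ẍ = (ẋ'−ẋ)/dt = (1.336424879−1.354985973)/0.039061 = -0.475182
  θ̈ = (θ̇'−θ̇)/dt = (2.007023097−1.867205283)/0.039061 = 3.579473
  sinθ=0.271591, cosθ=0.962413
  F = (M+m)·ẍ + m·l·cosθ·θ̈ − m·l·sinθ·θ̇² = -0.763022 + 0.148785 − 0.040896 = -0.655133
step 6→7:
  ẍ = (ẋ'−ẋ)/dt = (1.533155193−1.336424879)/0.039061 = 5.036489
  θ̈ = (θ̇'−θ̇)/dt = (1.944791299−2.007023097)/0.039061 = -1.593195
  sinθ=0.341000, cosθ=0.940063
  F = (M+m)·ẍ + m·l·cosθ·θ̈ − m·l·sinθ·θ̇² = 8.087323 + -0.064685 − 0.059325 = 7.963313

F_0 = -3.788358 N
F_1 = 0.518633 N
F_2 = -1.657718 N
F_3 = 5.059740 N
F_4 = -9.054996 N
F_5 = -0.655133 N
F_6 = 7.963313 N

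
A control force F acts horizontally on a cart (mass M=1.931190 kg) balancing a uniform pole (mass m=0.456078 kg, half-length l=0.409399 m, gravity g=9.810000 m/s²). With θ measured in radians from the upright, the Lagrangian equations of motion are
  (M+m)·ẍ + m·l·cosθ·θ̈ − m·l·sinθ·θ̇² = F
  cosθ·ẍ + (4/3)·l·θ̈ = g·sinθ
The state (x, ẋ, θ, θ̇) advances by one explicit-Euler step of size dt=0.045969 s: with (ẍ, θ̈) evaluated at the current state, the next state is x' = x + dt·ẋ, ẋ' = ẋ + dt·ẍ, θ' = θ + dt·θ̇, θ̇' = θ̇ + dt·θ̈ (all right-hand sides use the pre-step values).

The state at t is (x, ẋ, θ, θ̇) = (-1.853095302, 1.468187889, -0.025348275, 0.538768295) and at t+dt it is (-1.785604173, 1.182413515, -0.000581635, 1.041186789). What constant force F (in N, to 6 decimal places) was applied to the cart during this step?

F = -12.799419 N

ẍ = (ẋ'−ẋ)/dt = (1.182413515−1.468187889)/0.045969 = -6.216676
θ̈ = (θ̇'−θ̇)/dt = (1.041186789−0.538768295)/0.045969 = 10.929507
sinθ=-0.025346, cosθ=0.999679
F = (M+m)·ẍ + m·l·cosθ·θ̈ − m·l·sinθ·θ̇² = -14.840871 + 2.040079 − -0.001374 = -12.799419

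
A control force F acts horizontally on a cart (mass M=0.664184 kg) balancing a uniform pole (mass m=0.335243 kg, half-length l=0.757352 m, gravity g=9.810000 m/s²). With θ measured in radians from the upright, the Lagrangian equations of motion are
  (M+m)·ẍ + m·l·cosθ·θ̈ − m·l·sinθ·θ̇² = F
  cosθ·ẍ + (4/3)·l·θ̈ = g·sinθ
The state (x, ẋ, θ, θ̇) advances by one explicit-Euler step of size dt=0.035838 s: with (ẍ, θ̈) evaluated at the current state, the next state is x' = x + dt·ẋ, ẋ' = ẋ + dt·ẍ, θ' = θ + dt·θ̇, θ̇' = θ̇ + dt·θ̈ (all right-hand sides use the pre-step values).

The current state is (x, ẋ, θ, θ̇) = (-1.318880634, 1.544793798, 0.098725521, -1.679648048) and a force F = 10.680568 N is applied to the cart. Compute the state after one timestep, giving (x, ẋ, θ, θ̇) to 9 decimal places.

(-1.263518314, 2.046674497, 0.038530294, -2.139920337)

sinθ=0.098565224, cosθ=0.995130593
temp = (F + m·l·θ̇²·sinθ)/(M+m) = (10.680568 + 0.070602127)/0.999427 = 10.757334080
θ̈ = (g·sinθ − cosθ·temp)/(l·(4/3 − m·cos²θ/(M+m))) = -12.843135457
ẍ = temp − m·l·θ̈·cosθ/(M+m) = 14.004149186
Euler: x'=-1.318880634+0.035838·1.544793798=-1.263518314, ẋ'=1.544793798+0.035838·14.004149186=2.046674497
       θ'=0.098725521+0.035838·-1.679648048=0.038530294, θ̇'=-1.679648048+0.035838·-12.843135457=-2.139920337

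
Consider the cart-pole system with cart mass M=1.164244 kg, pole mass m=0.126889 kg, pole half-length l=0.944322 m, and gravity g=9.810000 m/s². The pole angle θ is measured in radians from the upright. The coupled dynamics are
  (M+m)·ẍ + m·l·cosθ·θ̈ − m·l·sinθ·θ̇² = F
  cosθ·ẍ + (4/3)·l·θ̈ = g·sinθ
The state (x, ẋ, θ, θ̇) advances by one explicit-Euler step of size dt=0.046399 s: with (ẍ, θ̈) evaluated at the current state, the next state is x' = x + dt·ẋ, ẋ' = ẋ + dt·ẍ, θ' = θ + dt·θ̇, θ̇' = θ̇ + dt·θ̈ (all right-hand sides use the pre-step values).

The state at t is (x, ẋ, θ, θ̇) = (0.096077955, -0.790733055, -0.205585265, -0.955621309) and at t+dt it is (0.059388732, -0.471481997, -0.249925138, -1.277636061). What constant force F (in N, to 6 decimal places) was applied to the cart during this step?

ẍ = (ẋ'−ẋ)/dt = (-0.471481997−-0.790733055)/0.046399 = 6.880559
θ̈ = (θ̇'−θ̇)/dt = (-1.277636061−-0.955621309)/0.046399 = -6.940123
sinθ=-0.204140, cosθ=0.978942
F = (M+m)·ẍ + m·l·cosθ·θ̈ − m·l·sinθ·θ̇² = 8.883717 + -0.814082 − -0.022338 = 8.091973

F = 8.091973 N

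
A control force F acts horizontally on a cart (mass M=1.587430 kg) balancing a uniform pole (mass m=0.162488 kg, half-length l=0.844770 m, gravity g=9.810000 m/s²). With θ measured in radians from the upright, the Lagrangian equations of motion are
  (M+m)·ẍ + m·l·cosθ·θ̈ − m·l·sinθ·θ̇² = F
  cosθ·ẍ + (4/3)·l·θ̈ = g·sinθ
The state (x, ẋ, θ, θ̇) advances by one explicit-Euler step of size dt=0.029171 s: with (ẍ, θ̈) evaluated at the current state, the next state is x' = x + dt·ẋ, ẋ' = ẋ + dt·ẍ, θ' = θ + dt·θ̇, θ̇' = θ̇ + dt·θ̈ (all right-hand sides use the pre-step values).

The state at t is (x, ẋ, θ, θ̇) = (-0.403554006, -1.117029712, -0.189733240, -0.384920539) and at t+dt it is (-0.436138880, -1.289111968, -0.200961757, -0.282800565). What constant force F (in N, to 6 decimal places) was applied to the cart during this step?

ẍ = (ẋ'−ẋ)/dt = (-1.289111968−-1.117029712)/0.029171 = -5.899087
θ̈ = (θ̇'−θ̇)/dt = (-0.282800565−-0.384920539)/0.029171 = 3.500736
sinθ=-0.188597, cosθ=0.982055
F = (M+m)·ẍ + m·l·cosθ·θ̈ − m·l·sinθ·θ̇² = -10.322918 + 0.471905 − -0.003836 = -9.847177

F = -9.847177 N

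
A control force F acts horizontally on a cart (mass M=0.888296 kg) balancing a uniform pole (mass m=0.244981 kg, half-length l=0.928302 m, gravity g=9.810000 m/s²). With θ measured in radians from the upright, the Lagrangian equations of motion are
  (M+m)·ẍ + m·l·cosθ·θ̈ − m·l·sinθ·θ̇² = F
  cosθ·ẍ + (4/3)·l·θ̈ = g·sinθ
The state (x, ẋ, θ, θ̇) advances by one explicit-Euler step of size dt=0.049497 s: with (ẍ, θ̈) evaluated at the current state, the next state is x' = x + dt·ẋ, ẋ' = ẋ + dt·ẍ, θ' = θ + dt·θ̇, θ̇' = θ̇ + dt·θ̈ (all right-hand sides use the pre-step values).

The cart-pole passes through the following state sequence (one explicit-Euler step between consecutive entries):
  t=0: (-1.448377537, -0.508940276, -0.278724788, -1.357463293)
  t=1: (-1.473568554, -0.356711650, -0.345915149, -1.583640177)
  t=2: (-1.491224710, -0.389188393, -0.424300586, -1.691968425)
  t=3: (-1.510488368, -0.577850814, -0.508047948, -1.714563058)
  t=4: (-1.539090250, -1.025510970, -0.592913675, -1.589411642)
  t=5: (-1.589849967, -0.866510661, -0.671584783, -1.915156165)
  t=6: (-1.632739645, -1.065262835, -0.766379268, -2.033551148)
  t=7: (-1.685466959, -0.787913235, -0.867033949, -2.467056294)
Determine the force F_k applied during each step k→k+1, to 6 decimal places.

F_0 = 2.601628 N
F_1 = -1.018442 N
F_2 = -4.146176 N
F_3 = -9.421955 N
F_4 = 2.720278 N
F_5 = -4.457431 N
F_6 = 5.567470 N

step 0→1:
  ẍ = (ẋ'−ẋ)/dt = (-0.356711650−-0.508940276)/0.049497 = 3.075512
  θ̈ = (θ̇'−θ̇)/dt = (-1.583640177−-1.357463293)/0.049497 = -4.569507
  sinθ=-0.275130, cosθ=0.961407
  F = (M+m)·ẍ + m·l·cosθ·θ̈ − m·l·sinθ·θ̇² = 3.485407 + -0.999076 − -0.115296 = 2.601628
step 1→2:
  ẍ = (ẋ'−ẋ)/dt = (-0.389188393−-0.356711650)/0.049497 = -0.656136
  θ̈ = (θ̇'−θ̇)/dt = (-1.691968425−-1.583640177)/0.049497 = -2.188582
  sinθ=-0.339058, cosθ=0.940766
  F = (M+m)·ẍ + m·l·cosθ·θ̈ − m·l·sinθ·θ̇² = -0.743583 + -0.468237 − -0.193379 = -1.018442
step 2→3:
  ẍ = (ẋ'−ẋ)/dt = (-0.577850814−-0.389188393)/0.049497 = -3.811593
  θ̈ = (θ̇'−θ̇)/dt = (-1.714563058−-1.691968425)/0.049497 = -0.456485
  sinθ=-0.411683, cosθ=0.911327
  F = (M+m)·ẍ + m·l·cosθ·θ̈ − m·l·sinθ·θ̇² = -4.319591 + -0.094607 − -0.268022 = -4.146176
step 3→4:
  ẍ = (ẋ'−ẋ)/dt = (-1.025510970−-0.577850814)/0.049497 = -9.044188
  θ̈ = (θ̇'−θ̇)/dt = (-1.589411642−-1.714563058)/0.049497 = 2.528465
  sinθ=-0.486473, cosθ=0.873696
  F = (M+m)·ẍ + m·l·cosθ·θ̈ − m·l·sinθ·θ̇² = -10.249570 + 0.502387 − -0.325227 = -9.421955
step 4→5:
  ẍ = (ẋ'−ẋ)/dt = (-0.866510661−-1.025510970)/0.049497 = 3.212322
  θ̈ = (θ̇'−θ̇)/dt = (-1.915156165−-1.589411642)/0.049497 = -6.581096
  sinθ=-0.558780, cosθ=0.829316
  F = (M+m)·ẍ + m·l·cosθ·θ̈ − m·l·sinθ·θ̇² = 3.640451 + -1.241195 − -0.321022 = 2.720278
step 5→6:
  ẍ = (ẋ'−ẋ)/dt = (-1.065262835−-0.866510661)/0.049497 = -4.015439
  θ̈ = (θ̇'−θ̇)/dt = (-2.033551148−-1.915156165)/0.049497 = -2.391963
  sinθ=-0.622227, cosθ=0.782837
  F = (M+m)·ẍ + m·l·cosθ·θ̈ − m·l·sinθ·θ̇² = -4.550604 + -0.425841 − -0.519014 = -4.457431
step 6→7:
  ẍ = (ẋ'−ẋ)/dt = (-0.787913235−-1.065262835)/0.049497 = 5.603362
  θ̈ = (θ̇'−θ̇)/dt = (-2.467056294−-2.033551148)/0.049497 = -8.758211
  sinθ=-0.693531, cosθ=0.720426
  F = (M+m)·ẍ + m·l·cosθ·θ̈ − m·l·sinθ·θ̇² = 6.350161 + -1.434917 − -0.652226 = 5.567470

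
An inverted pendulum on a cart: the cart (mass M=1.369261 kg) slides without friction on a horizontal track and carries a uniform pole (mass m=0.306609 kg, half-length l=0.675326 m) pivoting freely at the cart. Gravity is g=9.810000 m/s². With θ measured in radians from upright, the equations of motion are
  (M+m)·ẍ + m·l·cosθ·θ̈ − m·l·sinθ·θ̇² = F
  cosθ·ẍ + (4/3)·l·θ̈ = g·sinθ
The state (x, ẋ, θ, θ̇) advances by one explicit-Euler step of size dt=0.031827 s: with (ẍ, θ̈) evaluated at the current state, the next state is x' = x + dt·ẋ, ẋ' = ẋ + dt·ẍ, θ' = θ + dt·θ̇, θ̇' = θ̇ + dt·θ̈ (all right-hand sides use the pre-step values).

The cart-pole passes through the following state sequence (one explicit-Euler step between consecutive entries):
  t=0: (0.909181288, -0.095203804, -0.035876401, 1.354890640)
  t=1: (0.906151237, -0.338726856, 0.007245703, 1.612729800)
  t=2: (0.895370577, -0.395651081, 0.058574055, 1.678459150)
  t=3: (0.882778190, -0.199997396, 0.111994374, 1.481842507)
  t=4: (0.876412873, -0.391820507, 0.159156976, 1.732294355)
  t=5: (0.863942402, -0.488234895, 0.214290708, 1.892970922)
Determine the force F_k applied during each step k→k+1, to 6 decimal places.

step 0→1:
  ẍ = (ẋ'−ẋ)/dt = (-0.338726856−-0.095203804)/0.031827 = -7.651461
  θ̈ = (θ̇'−θ̇)/dt = (1.612729800−1.354890640)/0.031827 = 8.101271
  sinθ=-0.035869, cosθ=0.999357
  F = (M+m)·ẍ + m·l·cosθ·θ̈ − m·l·sinθ·θ̇² = -12.822854 + 1.676378 − -0.013634 = -11.132842
step 1→2:
  ẍ = (ẋ'−ẋ)/dt = (-0.395651081−-0.338726856)/0.031827 = -1.788551
  θ̈ = (θ̇'−θ̇)/dt = (1.678459150−1.612729800)/0.031827 = 2.065207
  sinθ=0.007246, cosθ=0.999974
  F = (M+m)·ẍ + m·l·cosθ·θ̈ − m·l·sinθ·θ̇² = -2.997380 + 0.427613 − 0.003902 = -2.573669
step 2→3:
  ẍ = (ẋ'−ẋ)/dt = (-0.199997396−-0.395651081)/0.031827 = 6.147412
  θ̈ = (θ̇'−θ̇)/dt = (1.481842507−1.678459150)/0.031827 = -6.177668
  sinθ=0.058541, cosθ=0.998285
  F = (M+m)·ẍ + m·l·cosθ·θ̈ − m·l·sinθ·θ̇² = 10.302264 + -1.276961 − 0.034149 = 8.991154
step 3→4:
  ẍ = (ẋ'−ẋ)/dt = (-0.391820507−-0.199997396)/0.031827 = -6.027056
  θ̈ = (θ̇'−θ̇)/dt = (1.732294355−1.481842507)/0.031827 = 7.869163
  sinθ=0.111760, cosθ=0.993735
  F = (M+m)·ẍ + m·l·cosθ·θ̈ − m·l·sinθ·θ̇² = -10.100562 + 1.619189 − 0.050815 = -8.532188
step 4→5:
  ẍ = (ẋ'−ẋ)/dt = (-0.488234895−-0.391820507)/0.031827 = -3.029327
  θ̈ = (θ̇'−θ̇)/dt = (1.892970922−1.732294355)/0.031827 = 5.048436
  sinθ=0.158486, cosθ=0.987361
  F = (M+m)·ẍ + m·l·cosθ·θ̈ − m·l·sinθ·θ̇² = -5.076758 + 1.032123 − 0.098476 = -4.143112

F_0 = -11.132842 N
F_1 = -2.573669 N
F_2 = 8.991154 N
F_3 = -8.532188 N
F_4 = -4.143112 N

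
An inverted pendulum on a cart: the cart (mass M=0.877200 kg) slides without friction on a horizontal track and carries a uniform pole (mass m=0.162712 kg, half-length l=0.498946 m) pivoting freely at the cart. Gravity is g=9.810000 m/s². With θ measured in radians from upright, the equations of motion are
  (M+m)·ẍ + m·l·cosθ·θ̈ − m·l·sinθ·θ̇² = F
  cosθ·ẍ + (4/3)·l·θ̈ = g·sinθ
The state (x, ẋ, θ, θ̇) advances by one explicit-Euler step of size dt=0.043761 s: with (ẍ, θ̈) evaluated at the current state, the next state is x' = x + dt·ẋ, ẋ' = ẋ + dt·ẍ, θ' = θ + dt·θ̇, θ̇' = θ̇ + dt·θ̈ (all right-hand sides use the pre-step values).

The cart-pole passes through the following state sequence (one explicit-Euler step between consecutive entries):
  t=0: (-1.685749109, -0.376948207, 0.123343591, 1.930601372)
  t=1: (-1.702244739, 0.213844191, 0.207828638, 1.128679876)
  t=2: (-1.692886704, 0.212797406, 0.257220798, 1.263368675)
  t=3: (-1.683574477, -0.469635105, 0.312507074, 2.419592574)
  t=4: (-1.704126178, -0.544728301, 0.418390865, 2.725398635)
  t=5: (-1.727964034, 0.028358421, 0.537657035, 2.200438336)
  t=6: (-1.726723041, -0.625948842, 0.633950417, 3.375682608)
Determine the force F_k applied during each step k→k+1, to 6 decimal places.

step 0→1:
  ẍ = (ẋ'−ẋ)/dt = (0.213844191−-0.376948207)/0.043761 = 13.500432
  θ̈ = (θ̇'−θ̇)/dt = (1.128679876−1.930601372)/0.043761 = -18.325027
  sinθ=0.123031, cosθ=0.992403
  F = (M+m)·ẍ + m·l·cosθ·θ̈ − m·l·sinθ·θ̇² = 14.039261 + -1.476406 − 0.037228 = 12.525627
step 1→2:
  ẍ = (ẋ'−ẋ)/dt = (0.212797406−0.213844191)/0.043761 = -0.023920
  θ̈ = (θ̇'−θ̇)/dt = (1.263368675−1.128679876)/0.043761 = 3.077827
  sinθ=0.206336, cosθ=0.978481
  F = (M+m)·ẍ + m·l·cosθ·θ̈ − m·l·sinθ·θ̇² = -0.024875 + 0.244495 − 0.021340 = 0.198280
step 2→3:
  ẍ = (ẋ'−ẋ)/dt = (-0.469635105−0.212797406)/0.043761 = -15.594536
  θ̈ = (θ̇'−θ̇)/dt = (2.419592574−1.263368675)/0.043761 = 26.421332
  sinθ=0.254394, cosθ=0.967101
  F = (M+m)·ẍ + m·l·cosθ·θ̈ − m·l·sinθ·θ̇² = -16.216946 + 2.074434 − 0.032964 = -14.175476
step 3→4:
  ẍ = (ẋ'−ẋ)/dt = (-0.544728301−-0.469635105)/0.043761 = -1.715984
  θ̈ = (θ̇'−θ̇)/dt = (2.725398635−2.419592574)/0.043761 = 6.988096
  sinθ=0.307445, cosθ=0.951566
  F = (M+m)·ẍ + m·l·cosθ·θ̈ − m·l·sinθ·θ̇² = -1.784473 + 0.539847 − 0.146125 = -1.390751
step 4→5:
  ẍ = (ẋ'−ẋ)/dt = (0.028358421−-0.544728301)/0.043761 = 13.095832
  θ̈ = (θ̇'−θ̇)/dt = (2.200438336−2.725398635)/0.043761 = -11.996076
  sinθ=0.406291, cosθ=0.913744
  F = (M+m)·ẍ + m·l·cosθ·θ̈ − m·l·sinθ·θ̇² = 13.618513 + -0.889891 − 0.245002 = 12.483620
step 5→6:
  ẍ = (ẋ'−ẋ)/dt = (-0.625948842−0.028358421)/0.043761 = -14.951835
  θ̈ = (θ̇'−θ̇)/dt = (3.375682608−2.200438336)/0.043761 = 26.855974
  sinθ=0.512125, cosθ=0.858911
  F = (M+m)·ẍ + m·l·cosθ·θ̈ − m·l·sinθ·θ̇² = -15.548593 + 1.872674 − 0.201311 = -13.877230

F_0 = 12.525627 N
F_1 = 0.198280 N
F_2 = -14.175476 N
F_3 = -1.390751 N
F_4 = 12.483620 N
F_5 = -13.877230 N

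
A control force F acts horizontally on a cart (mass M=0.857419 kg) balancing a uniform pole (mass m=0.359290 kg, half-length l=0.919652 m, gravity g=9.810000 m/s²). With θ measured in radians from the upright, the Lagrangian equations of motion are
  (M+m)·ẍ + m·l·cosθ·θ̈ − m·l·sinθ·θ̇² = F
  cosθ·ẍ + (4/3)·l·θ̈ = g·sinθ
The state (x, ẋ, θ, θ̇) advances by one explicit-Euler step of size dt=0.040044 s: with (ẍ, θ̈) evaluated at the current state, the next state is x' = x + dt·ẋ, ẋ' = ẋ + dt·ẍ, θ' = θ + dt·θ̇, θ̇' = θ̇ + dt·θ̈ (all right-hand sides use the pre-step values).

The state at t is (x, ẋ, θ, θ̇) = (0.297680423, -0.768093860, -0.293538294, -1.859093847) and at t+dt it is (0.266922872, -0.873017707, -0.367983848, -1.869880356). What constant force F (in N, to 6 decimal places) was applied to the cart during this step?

ẍ = (ẋ'−ẋ)/dt = (-0.873017707−-0.768093860)/0.040044 = -2.620214
θ̈ = (θ̇'−θ̇)/dt = (-1.869880356−-1.859093847)/0.040044 = -0.269366
sinθ=-0.289341, cosθ=0.957226
F = (M+m)·ẍ + m·l·cosθ·θ̈ − m·l·sinθ·θ̇² = -3.188038 + -0.085197 − -0.330431 = -2.942804

F = -2.942804 N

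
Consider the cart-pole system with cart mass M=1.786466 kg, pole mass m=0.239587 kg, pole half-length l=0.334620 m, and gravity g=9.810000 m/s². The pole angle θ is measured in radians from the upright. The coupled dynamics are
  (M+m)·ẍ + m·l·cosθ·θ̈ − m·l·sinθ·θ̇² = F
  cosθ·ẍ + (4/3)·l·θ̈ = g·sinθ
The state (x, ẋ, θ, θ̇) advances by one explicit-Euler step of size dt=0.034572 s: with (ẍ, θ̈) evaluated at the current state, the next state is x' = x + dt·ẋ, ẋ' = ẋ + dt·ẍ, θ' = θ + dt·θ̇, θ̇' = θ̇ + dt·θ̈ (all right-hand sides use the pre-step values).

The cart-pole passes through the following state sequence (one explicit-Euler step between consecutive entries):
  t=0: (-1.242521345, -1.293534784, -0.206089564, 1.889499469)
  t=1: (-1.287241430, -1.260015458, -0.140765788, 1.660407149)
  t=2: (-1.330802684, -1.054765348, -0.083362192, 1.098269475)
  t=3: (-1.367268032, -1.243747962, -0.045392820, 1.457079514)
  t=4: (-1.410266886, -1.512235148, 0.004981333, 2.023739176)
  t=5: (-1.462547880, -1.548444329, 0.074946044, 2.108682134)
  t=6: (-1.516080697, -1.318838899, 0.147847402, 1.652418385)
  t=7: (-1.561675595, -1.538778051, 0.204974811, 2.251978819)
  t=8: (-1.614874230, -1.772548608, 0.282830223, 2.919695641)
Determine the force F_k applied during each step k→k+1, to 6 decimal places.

step 0→1:
  ẍ = (ẋ'−ẋ)/dt = (-1.260015458−-1.293534784)/0.034572 = 0.969551
  θ̈ = (θ̇'−θ̇)/dt = (1.660407149−1.889499469)/0.034572 = -6.626528
  sinθ=-0.204634, cosθ=0.978839
  F = (M+m)·ẍ + m·l·cosθ·θ̈ − m·l·sinθ·θ̇² = 1.964362 + -0.520011 − -0.058571 = 1.502923
step 1→2:
  ẍ = (ẋ'−ẋ)/dt = (-1.054765348−-1.260015458)/0.034572 = 5.936889
  θ̈ = (θ̇'−θ̇)/dt = (1.098269475−1.660407149)/0.034572 = -16.259912
  sinθ=-0.140301, cosθ=0.990109
  F = (M+m)·ẍ + m·l·cosθ·θ̈ − m·l·sinθ·θ̇² = 12.028451 + -1.290673 − -0.031010 = 10.768788
step 2→3:
  ẍ = (ẋ'−ẋ)/dt = (-1.243747962−-1.054765348)/0.034572 = -5.466349
  θ̈ = (θ̇'−θ̇)/dt = (1.457079514−1.098269475)/0.034572 = 10.378631
  sinθ=-0.083266, cosθ=0.996527
  F = (M+m)·ẍ + m·l·cosθ·θ̈ − m·l·sinθ·θ̇² = -11.075113 + 0.829172 − -0.008052 = -10.237889
step 3→4:
  ẍ = (ẋ'−ẋ)/dt = (-1.512235148−-1.243747962)/0.034572 = -7.766030
  θ̈ = (θ̇'−θ̇)/dt = (2.023739176−1.457079514)/0.034572 = 16.390711
  sinθ=-0.045377, cosθ=0.998970
  F = (M+m)·ẍ + m·l·cosθ·θ̈ − m·l·sinθ·θ̇² = -15.734388 + 1.312700 − -0.007724 = -14.413965
step 4→5:
  ẍ = (ẋ'−ẋ)/dt = (-1.548444329−-1.512235148)/0.034572 = -1.047356
  θ̈ = (θ̇'−θ̇)/dt = (2.108682134−2.023739176)/0.034572 = 2.456987
  sinθ=0.004981, cosθ=0.999988
  F = (M+m)·ẍ + m·l·cosθ·θ̈ − m·l·sinθ·θ̇² = -2.121998 + 0.196976 − 0.001636 = -1.926658
step 5→6:
  ẍ = (ẋ'−ẋ)/dt = (-1.318838899−-1.548444329)/0.034572 = 6.641370
  θ̈ = (θ̇'−θ̇)/dt = (1.652418385−2.108682134)/0.034572 = -13.197494
  sinθ=0.074876, cosθ=0.997193
  F = (M+m)·ẍ + m·l·cosθ·θ̈ − m·l·sinθ·θ̇² = 13.455767 + -1.055081 − 0.026692 = 12.373994
step 6→7:
  ẍ = (ẋ'−ẋ)/dt = (-1.538778051−-1.318838899)/0.034572 = -6.361771
  θ̈ = (θ̇'−θ̇)/dt = (2.251978819−1.652418385)/0.034572 = 17.342371
  sinθ=0.147309, cosθ=0.989090
  F = (M+m)·ẍ + m·l·cosθ·θ̈ − m·l·sinθ·θ̇² = -12.889286 + 1.375180 − 0.032247 = -11.546352
step 7→8:
  ẍ = (ẋ'−ẋ)/dt = (-1.772548608−-1.538778051)/0.034572 = -6.761846
  θ̈ = (θ̇'−θ̇)/dt = (2.919695641−2.251978819)/0.034572 = 19.313804
  sinθ=0.203542, cosθ=0.979066
  F = (M+m)·ẍ + m·l·cosθ·θ̈ − m·l·sinθ·θ̇² = -13.699859 + 1.515985 − 0.082756 = -12.266630

F_0 = 1.502923 N
F_1 = 10.768788 N
F_2 = -10.237889 N
F_3 = -14.413965 N
F_4 = -1.926658 N
F_5 = 12.373994 N
F_6 = -11.546352 N
F_7 = -12.266630 N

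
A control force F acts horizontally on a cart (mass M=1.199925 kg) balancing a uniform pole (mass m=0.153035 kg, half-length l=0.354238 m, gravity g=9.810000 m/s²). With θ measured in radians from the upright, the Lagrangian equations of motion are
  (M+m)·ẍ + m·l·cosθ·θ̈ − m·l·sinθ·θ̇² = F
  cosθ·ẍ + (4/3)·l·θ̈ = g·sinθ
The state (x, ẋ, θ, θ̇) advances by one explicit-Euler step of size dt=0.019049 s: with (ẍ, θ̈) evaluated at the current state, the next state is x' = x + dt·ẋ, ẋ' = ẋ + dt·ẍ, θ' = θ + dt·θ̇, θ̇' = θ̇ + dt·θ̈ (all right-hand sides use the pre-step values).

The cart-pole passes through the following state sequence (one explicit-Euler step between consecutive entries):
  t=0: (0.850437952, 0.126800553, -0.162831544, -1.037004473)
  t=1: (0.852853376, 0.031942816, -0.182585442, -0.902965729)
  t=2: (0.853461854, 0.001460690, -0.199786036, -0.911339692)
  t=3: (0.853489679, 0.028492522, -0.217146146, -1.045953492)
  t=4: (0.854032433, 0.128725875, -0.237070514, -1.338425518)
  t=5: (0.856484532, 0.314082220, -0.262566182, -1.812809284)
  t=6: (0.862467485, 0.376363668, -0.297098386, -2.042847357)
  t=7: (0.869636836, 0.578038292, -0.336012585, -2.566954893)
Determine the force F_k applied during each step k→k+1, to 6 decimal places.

F_0 = -6.351434 N
F_1 = -2.180410 N
F_2 = 1.553406 N
F_3 = 6.319088 N
F_4 = 11.875518 N
F_5 = 3.837577 N
F_6 = 12.964027 N

step 0→1:
  ẍ = (ẋ'−ẋ)/dt = (0.031942816−0.126800553)/0.019049 = -4.979670
  θ̈ = (θ̇'−θ̇)/dt = (-0.902965729−-1.037004473)/0.019049 = 7.036524
  sinθ=-0.162113, cosθ=0.986772
  F = (M+m)·ẍ + m·l·cosθ·θ̈ − m·l·sinθ·θ̇² = -6.737295 + 0.376410 − -0.009451 = -6.351434
step 1→2:
  ẍ = (ẋ'−ẋ)/dt = (0.001460690−0.031942816)/0.019049 = -1.600196
  θ̈ = (θ̇'−θ̇)/dt = (-0.911339692−-0.902965729)/0.019049 = -0.439601
  sinθ=-0.181573, cosθ=0.983378
  F = (M+m)·ẍ + m·l·cosθ·θ̈ − m·l·sinθ·θ̇² = -2.165001 + -0.023435 − -0.008026 = -2.180410
step 2→3:
  ẍ = (ẋ'−ẋ)/dt = (0.028492522−0.001460690)/0.019049 = 1.419068
  θ̈ = (θ̇'−θ̇)/dt = (-1.045953492−-0.911339692)/0.019049 = -7.066712
  sinθ=-0.198460, cosθ=0.980109
  F = (M+m)·ẍ + m·l·cosθ·θ̈ − m·l·sinθ·θ̇² = 1.919943 + -0.375472 − -0.008935 = 1.553406
step 3→4:
  ẍ = (ẋ'−ẋ)/dt = (0.128725875−0.028492522)/0.019049 = 5.261870
  θ̈ = (θ̇'−θ̇)/dt = (-1.338425518−-1.045953492)/0.019049 = -15.353668
  sinθ=-0.215444, cosθ=0.976516
  F = (M+m)·ẍ + m·l·cosθ·θ̈ − m·l·sinθ·θ̇² = 7.119099 + -0.812789 − -0.012777 = 6.319088
step 4→5:
  ẍ = (ẋ'−ẋ)/dt = (0.314082220−0.128725875)/0.019049 = 9.730503
  θ̈ = (θ̇'−θ̇)/dt = (-1.812809284−-1.338425518)/0.019049 = -24.903342
  sinθ=-0.234856, cosθ=0.972030
  F = (M+m)·ẍ + m·l·cosθ·θ̈ − m·l·sinθ·θ̇² = 13.164981 + -1.312270 − -0.022807 = 11.875518
step 5→6:
  ẍ = (ẋ'−ẋ)/dt = (0.376363668−0.314082220)/0.019049 = 3.269539
  θ̈ = (θ̇'−θ̇)/dt = (-2.042847357−-1.812809284)/0.019049 = -12.076123
  sinθ=-0.259560, cosθ=0.965727
  F = (M+m)·ẍ + m·l·cosθ·θ̈ − m·l·sinθ·θ̇² = 4.423555 + -0.632219 − -0.046241 = 3.837577
step 6→7:
  ẍ = (ẋ'−ẋ)/dt = (0.578038292−0.376363668)/0.019049 = 10.587150
  θ̈ = (θ̇'−θ̇)/dt = (-2.566954893−-2.042847357)/0.019049 = -27.513651
  sinθ=-0.292747, cosθ=0.956190
  F = (M+m)·ẍ + m·l·cosθ·θ̈ − m·l·sinθ·θ̇² = 14.323991 + -1.426193 − -0.066229 = 12.964027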